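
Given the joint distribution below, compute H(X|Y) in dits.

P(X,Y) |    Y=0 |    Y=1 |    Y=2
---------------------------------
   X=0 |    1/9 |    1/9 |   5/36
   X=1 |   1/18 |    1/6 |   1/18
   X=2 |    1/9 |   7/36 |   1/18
0.4554 dits

Using the chain rule: H(X|Y) = H(X,Y) - H(Y)

First, compute H(X,Y) = 0.9143 dits

Marginal P(Y) = (5/18, 17/36, 1/4)
H(Y) = 0.4589 dits

H(X|Y) = H(X,Y) - H(Y) = 0.9143 - 0.4589 = 0.4554 dits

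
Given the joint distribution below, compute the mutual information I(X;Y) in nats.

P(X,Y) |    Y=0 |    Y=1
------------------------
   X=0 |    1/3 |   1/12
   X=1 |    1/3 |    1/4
0.0297 nats

Mutual information: I(X;Y) = H(X) + H(Y) - H(X,Y)

Marginals:
P(X) = (5/12, 7/12), H(X) = 0.6792 nats
P(Y) = (2/3, 1/3), H(Y) = 0.6365 nats

Joint entropy: H(X,Y) = 1.2861 nats

I(X;Y) = 0.6792 + 0.6365 - 1.2861 = 0.0297 nats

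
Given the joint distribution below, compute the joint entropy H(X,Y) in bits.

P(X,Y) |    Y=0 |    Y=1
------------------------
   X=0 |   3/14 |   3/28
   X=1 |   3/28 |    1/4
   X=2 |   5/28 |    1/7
2.5116 bits

Joint entropy is H(X,Y) = -Σ_{x,y} p(x,y) log p(x,y).

Summing over all non-zero entries:
H(X,Y) = -[3/14·log_2(3/14) + 3/28·log_2(3/28) + 3/28·log_2(3/28) + 1/4·log_2(1/4) + 5/28·log_2(5/28) + 1/7·log_2(1/7)]
H(X,Y) = 2.5116 bits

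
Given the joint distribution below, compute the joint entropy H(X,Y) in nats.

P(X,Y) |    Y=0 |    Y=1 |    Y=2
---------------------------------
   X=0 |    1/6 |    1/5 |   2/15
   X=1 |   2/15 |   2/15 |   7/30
1.7660 nats

Joint entropy is H(X,Y) = -Σ_{x,y} p(x,y) log p(x,y).

Summing over all non-zero entries:
H(X,Y) = -[1/6·log_e(1/6) + 1/5·log_e(1/5) + 2/15·log_e(2/15) + 2/15·log_e(2/15) + 2/15·log_e(2/15) + 7/30·log_e(7/30)]
H(X,Y) = 1.7660 nats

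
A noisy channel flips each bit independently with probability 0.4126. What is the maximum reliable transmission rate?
0.0222 bits

For a binary symmetric channel (BSC) with error probability p:
Capacity C = 1 - H(p) bits per symbol

where H(p) = -p log₂(p) - (1-p) log₂(1-p) is the binary entropy function.

H(0.4126) = 0.9778 bits
C = 1 - 0.9778 = 0.0222 bits per symbol

This means we can reliably transmit up to 0.0222 bits of information per channel use.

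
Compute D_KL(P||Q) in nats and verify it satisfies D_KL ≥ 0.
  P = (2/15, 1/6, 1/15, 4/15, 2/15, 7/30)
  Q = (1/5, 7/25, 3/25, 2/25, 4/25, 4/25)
0.2051 nats

KL divergence satisfies the Gibbs inequality: D_KL(P||Q) ≥ 0 for all distributions P, Q.

D_KL(P||Q) = Σ p(x) log(p(x)/q(x))
Term by term:
  x=0: 2/15 × log_e[(2/15)/(1/5)] = -0.0541
  x=1: 1/6 × log_e[(1/6)/(7/25)] = -0.0865
  x=2: 1/15 × log_e[(1/15)/(3/25)] = -0.0392
  x=3: 4/15 × log_e[(4/15)/(2/25)] = 0.3211
  x=4: 2/15 × log_e[(2/15)/(4/25)] = -0.0243
  x=5: 7/30 × log_e[(7/30)/(4/25)] = 0.0880
D_KL(P||Q) = 0.2051 nats

D_KL(P||Q) = 0.2051 ≥ 0 ✓

This non-negativity is a fundamental property: relative entropy cannot be negative because it measures how different Q is from P.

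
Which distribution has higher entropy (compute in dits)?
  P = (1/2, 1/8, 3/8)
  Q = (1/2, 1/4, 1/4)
Q

Computing entropies in dits:
H(P) = 0.4231
H(Q) = 0.4515

Distribution Q has higher entropy.

Intuition: The distribution closer to uniform (more spread out) has higher entropy.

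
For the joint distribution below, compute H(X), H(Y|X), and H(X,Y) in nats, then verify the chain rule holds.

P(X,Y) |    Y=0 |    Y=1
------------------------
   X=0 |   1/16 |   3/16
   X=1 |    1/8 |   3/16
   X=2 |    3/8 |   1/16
H(X,Y) = 1.6021, H(X) = 1.0717, H(Y|X) = 0.5303 (all in nats)

Chain rule: H(X,Y) = H(X) + H(Y|X)

Left side — joint entropy directly:
H(X,Y) = -Σ p(x,y) log p(x,y) = 1.6021 nats

Right side — compute H(Y|X) from the conditional distributions:
P(X) = (1/4, 5/16, 7/16), so H(X) = 1.0717 nats
H(Y|X) = Σ_x P(X=x) · H(Y|X=x):
  P(Y|X=0) = (1/4, 3/4), H(Y|X=0) = 0.5623, weight P(X=0) = 1/4
  P(Y|X=1) = (2/5, 3/5), H(Y|X=1) = 0.6730, weight P(X=1) = 5/16
  P(Y|X=2) = (6/7, 1/7), H(Y|X=2) = 0.4101, weight P(X=2) = 7/16
H(Y|X) = 0.5303 nats

H(X) + H(Y|X) = 1.0717 + 0.5303 = 1.6021 nats

Both sides equal 1.6021 nats. ✓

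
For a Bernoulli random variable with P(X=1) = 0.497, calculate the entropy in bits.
1.0000 bits

The binary entropy function is:
H(p) = -p log(p) - (1-p) log(1-p)

H(0.497) = -0.497 × log_2(0.497) - 0.503 × log_2(0.503)
H(0.497) = 1.0000 bits

Note: Binary entropy is maximized at p=0.5 (H=1 bit) and minimized at p=0 or p=1 (H=0).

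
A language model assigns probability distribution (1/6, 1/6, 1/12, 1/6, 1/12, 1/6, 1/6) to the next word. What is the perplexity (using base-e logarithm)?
6.7348

Perplexity is e^H (or exp(H) for natural log).

First, H = -Σ p log p = 1.9073 nats
Perplexity = e^1.9073 = 6.7348

Interpretation: The model's uncertainty is equivalent to choosing uniformly among 6.7 options.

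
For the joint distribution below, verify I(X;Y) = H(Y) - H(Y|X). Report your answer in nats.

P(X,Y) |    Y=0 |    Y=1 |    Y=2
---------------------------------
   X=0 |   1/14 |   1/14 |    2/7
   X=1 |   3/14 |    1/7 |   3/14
I(X;Y) = 0.0444 nats

Mutual information has multiple equivalent forms:
- I(X;Y) = H(X) - H(X|Y)
- I(X;Y) = H(Y) - H(Y|X)
- I(X;Y) = H(X) + H(Y) - H(X,Y)

Computing all quantities:
H(X) = 0.6829, H(Y) = 1.0346, H(X,Y) = 1.6731
H(X|Y) = 0.6385, H(Y|X) = 0.9902

Verification:
H(X) - H(X|Y) = 0.6829 - 0.6385 = 0.0444
H(Y) - H(Y|X) = 1.0346 - 0.9902 = 0.0444
H(X) + H(Y) - H(X,Y) = 0.6829 + 1.0346 - 1.6731 = 0.0444

All forms give I(X;Y) = 0.0444 nats. ✓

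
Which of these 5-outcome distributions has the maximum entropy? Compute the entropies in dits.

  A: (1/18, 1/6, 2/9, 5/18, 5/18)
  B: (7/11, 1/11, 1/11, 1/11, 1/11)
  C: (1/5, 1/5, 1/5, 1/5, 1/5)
C

For a discrete distribution over n outcomes, entropy is maximized by the uniform distribution.

Computing entropies:
H(A) = 0.6536 dits
H(B) = 0.5036 dits
H(C) = 0.6990 dits

The uniform distribution (where all probabilities equal 1/5) achieves the maximum entropy of log_10(5) = 0.6990 dits.

Distribution C has the highest entropy.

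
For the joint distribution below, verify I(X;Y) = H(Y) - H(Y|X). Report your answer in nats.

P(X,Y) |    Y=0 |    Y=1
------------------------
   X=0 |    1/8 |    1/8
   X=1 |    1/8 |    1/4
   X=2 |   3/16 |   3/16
I(X;Y) = 0.0134 nats

Mutual information has multiple equivalent forms:
- I(X;Y) = H(X) - H(X|Y)
- I(X;Y) = H(Y) - H(Y|X)
- I(X;Y) = H(X) + H(Y) - H(X,Y)

Computing all quantities:
H(X) = 1.0822, H(Y) = 0.6853, H(X,Y) = 1.7541
H(X|Y) = 1.0688, H(Y|X) = 0.6719

Verification:
H(X) - H(X|Y) = 1.0822 - 1.0688 = 0.0134
H(Y) - H(Y|X) = 0.6853 - 0.6719 = 0.0134
H(X) + H(Y) - H(X,Y) = 1.0822 + 0.6853 - 1.7541 = 0.0134

All forms give I(X;Y) = 0.0134 nats. ✓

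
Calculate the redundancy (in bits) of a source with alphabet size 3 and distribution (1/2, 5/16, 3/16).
0.1077 bits

Redundancy measures how far a source is from maximum entropy:
R = H_max - H(X)

Maximum entropy for 3 symbols: H_max = log_2(3) = 1.5850 bits
Actual entropy: H(X) = 1.4772 bits
Redundancy: R = 1.5850 - 1.4772 = 0.1077 bits

This redundancy represents potential for compression: the source could be compressed by 0.1077 bits per symbol.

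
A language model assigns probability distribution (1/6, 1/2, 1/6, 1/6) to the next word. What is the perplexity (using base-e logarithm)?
3.4641

Perplexity is e^H (or exp(H) for natural log).

First, H = -Σ p log p = 1.2425 nats
Perplexity = e^1.2425 = 3.4641

Interpretation: The model's uncertainty is equivalent to choosing uniformly among 3.5 options.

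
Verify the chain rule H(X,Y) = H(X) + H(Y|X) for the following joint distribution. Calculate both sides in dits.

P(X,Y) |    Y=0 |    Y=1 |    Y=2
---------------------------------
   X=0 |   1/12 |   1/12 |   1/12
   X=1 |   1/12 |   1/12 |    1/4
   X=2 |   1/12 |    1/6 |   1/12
H(X,Y) = 0.9097, H(X) = 0.4680, H(Y|X) = 0.4418 (all in dits)

Chain rule: H(X,Y) = H(X) + H(Y|X)

Left side — joint entropy directly:
H(X,Y) = -Σ p(x,y) log p(x,y) = 0.9097 dits

Right side — compute H(Y|X) from the conditional distributions:
P(X) = (1/4, 5/12, 1/3), so H(X) = 0.4680 dits
H(Y|X) = Σ_x P(X=x) · H(Y|X=x):
  P(Y|X=0) = (1/3, 1/3, 1/3), H(Y|X=0) = 0.4771, weight P(X=0) = 1/4
  P(Y|X=1) = (1/5, 1/5, 3/5), H(Y|X=1) = 0.4127, weight P(X=1) = 5/12
  P(Y|X=2) = (1/4, 1/2, 1/4), H(Y|X=2) = 0.4515, weight P(X=2) = 1/3
H(Y|X) = 0.4418 dits

H(X) + H(Y|X) = 0.4680 + 0.4418 = 0.9097 dits

Both sides equal 0.9097 dits. ✓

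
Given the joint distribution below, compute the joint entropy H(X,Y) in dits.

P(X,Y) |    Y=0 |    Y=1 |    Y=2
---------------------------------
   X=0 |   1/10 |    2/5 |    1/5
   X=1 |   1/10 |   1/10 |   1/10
0.6990 dits

Joint entropy is H(X,Y) = -Σ_{x,y} p(x,y) log p(x,y).

Summing over all non-zero entries:
H(X,Y) = -[1/10·log_10(1/10) + 2/5·log_10(2/5) + 1/5·log_10(1/5) + 1/10·log_10(1/10) + 1/10·log_10(1/10) + 1/10·log_10(1/10)]
H(X,Y) = 0.6990 dits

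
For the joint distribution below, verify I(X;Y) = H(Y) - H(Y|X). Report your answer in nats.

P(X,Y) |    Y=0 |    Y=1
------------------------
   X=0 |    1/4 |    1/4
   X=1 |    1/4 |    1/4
I(X;Y) = 0.0000 nats

Mutual information has multiple equivalent forms:
- I(X;Y) = H(X) - H(X|Y)
- I(X;Y) = H(Y) - H(Y|X)
- I(X;Y) = H(X) + H(Y) - H(X,Y)

Computing all quantities:
H(X) = 0.6931, H(Y) = 0.6931, H(X,Y) = 1.3863
H(X|Y) = 0.6931, H(Y|X) = 0.6931

Verification:
H(X) - H(X|Y) = 0.6931 - 0.6931 = 0.0000
H(Y) - H(Y|X) = 0.6931 - 0.6931 = 0.0000
H(X) + H(Y) - H(X,Y) = 0.6931 + 0.6931 - 1.3863 = 0.0000

All forms give I(X;Y) = 0.0000 nats. ✓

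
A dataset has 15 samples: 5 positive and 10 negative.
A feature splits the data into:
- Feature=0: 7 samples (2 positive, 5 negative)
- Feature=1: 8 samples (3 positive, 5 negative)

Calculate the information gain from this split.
0.0065 bits

Information Gain = H(Y) - H(Y|Feature)

Before split:
P(positive) = 5/15 = 0.3333
H(Y) = 0.9183 bits

After split:
Feature=0: H = 0.8631 bits (weight = 7/15)
Feature=1: H = 0.9544 bits (weight = 8/15)
H(Y|Feature) = (7/15)×0.8631 + (8/15)×0.9544 = 0.9118 bits

Information Gain = 0.9183 - 0.9118 = 0.0065 bits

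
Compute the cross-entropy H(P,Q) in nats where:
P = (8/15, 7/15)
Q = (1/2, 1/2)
0.6931 nats

Cross-entropy: H(P,Q) = -Σ p(x) log q(x)

Alternatively: H(P,Q) = H(P) + D_KL(P||Q)
H(P) = 0.6909 nats
D_KL(P||Q) = 0.0022 nats

H(P,Q) = 0.6909 + 0.0022 = 0.6931 nats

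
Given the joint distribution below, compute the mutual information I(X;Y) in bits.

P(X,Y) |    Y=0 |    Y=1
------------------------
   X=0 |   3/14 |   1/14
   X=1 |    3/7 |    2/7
0.0150 bits

Mutual information: I(X;Y) = H(X) + H(Y) - H(X,Y)

Marginals:
P(X) = (2/7, 5/7), H(X) = 0.8631 bits
P(Y) = (9/14, 5/14), H(Y) = 0.9403 bits

Joint entropy: H(X,Y) = 1.7885 bits

I(X;Y) = 0.8631 + 0.9403 - 1.7885 = 0.0150 bits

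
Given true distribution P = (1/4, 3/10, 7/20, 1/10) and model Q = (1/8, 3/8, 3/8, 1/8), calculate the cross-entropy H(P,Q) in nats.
1.3653 nats

Cross-entropy: H(P,Q) = -Σ p(x) log q(x)

Alternatively: H(P,Q) = H(P) + D_KL(P||Q)
H(P) = 1.3055 nats
D_KL(P||Q) = 0.0599 nats

H(P,Q) = 1.3055 + 0.0599 = 1.3653 nats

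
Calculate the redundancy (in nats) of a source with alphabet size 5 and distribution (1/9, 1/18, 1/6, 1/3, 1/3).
0.1737 nats

Redundancy measures how far a source is from maximum entropy:
R = H_max - H(X)

Maximum entropy for 5 symbols: H_max = log_e(5) = 1.6094 nats
Actual entropy: H(X) = 1.4357 nats
Redundancy: R = 1.6094 - 1.4357 = 0.1737 nats

This redundancy represents potential for compression: the source could be compressed by 0.1737 nats per symbol.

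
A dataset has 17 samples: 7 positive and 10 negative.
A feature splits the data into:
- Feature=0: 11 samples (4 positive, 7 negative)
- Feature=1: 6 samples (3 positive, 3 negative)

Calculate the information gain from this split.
0.0126 bits

Information Gain = H(Y) - H(Y|Feature)

Before split:
P(positive) = 7/17 = 0.4118
H(Y) = 0.9774 bits

After split:
Feature=0: H = 0.9457 bits (weight = 11/17)
Feature=1: H = 1.0000 bits (weight = 6/17)
H(Y|Feature) = (11/17)×0.9457 + (6/17)×1.0000 = 0.9648 bits

Information Gain = 0.9774 - 0.9648 = 0.0126 bits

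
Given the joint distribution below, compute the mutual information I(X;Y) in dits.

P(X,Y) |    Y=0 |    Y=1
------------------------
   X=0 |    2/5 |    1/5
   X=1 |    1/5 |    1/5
0.0060 dits

Mutual information: I(X;Y) = H(X) + H(Y) - H(X,Y)

Marginals:
P(X) = (3/5, 2/5), H(X) = 0.2923 dits
P(Y) = (3/5, 2/5), H(Y) = 0.2923 dits

Joint entropy: H(X,Y) = 0.5786 dits

I(X;Y) = 0.2923 + 0.2923 - 0.5786 = 0.0060 dits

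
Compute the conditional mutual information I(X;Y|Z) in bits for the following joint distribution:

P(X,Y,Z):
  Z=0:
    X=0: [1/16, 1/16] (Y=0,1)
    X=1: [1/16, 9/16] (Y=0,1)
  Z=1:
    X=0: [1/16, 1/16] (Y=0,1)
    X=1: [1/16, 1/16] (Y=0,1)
0.0694 bits

Conditional mutual information: I(X;Y|Z) = H(X|Z) + H(Y|Z) - H(X,Y|Z)

H(Z) = 0.8113
H(X,Z) = 1.5488 → H(X|Z) = 0.7375
H(Y,Z) = 1.5488 → H(Y|Z) = 0.7375
H(X,Y,Z) = 2.2169 → H(X,Y|Z) = 1.4056

I(X;Y|Z) = 0.7375 + 0.7375 - 1.4056 = 0.0694 bits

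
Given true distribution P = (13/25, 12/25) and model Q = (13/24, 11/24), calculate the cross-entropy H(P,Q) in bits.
1.0002 bits

Cross-entropy: H(P,Q) = -Σ p(x) log q(x)

Alternatively: H(P,Q) = H(P) + D_KL(P||Q)
H(P) = 0.9988 bits
D_KL(P||Q) = 0.0014 bits

H(P,Q) = 0.9988 + 0.0014 = 1.0002 bits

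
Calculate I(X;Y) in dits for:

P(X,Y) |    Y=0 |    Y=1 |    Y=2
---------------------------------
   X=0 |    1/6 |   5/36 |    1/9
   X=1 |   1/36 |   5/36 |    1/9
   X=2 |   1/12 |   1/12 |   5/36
0.0222 dits

Mutual information: I(X;Y) = H(X) + H(Y) - H(X,Y)

Marginals:
P(X) = (5/12, 5/18, 11/36), H(X) = 0.4703 dits
P(Y) = (5/18, 13/36, 13/36), H(Y) = 0.4740 dits

Joint entropy: H(X,Y) = 0.9221 dits

I(X;Y) = 0.4703 + 0.4740 - 0.9221 = 0.0222 dits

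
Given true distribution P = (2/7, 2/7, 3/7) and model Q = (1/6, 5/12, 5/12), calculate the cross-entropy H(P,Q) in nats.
1.1373 nats

Cross-entropy: H(P,Q) = -Σ p(x) log q(x)

Alternatively: H(P,Q) = H(P) + D_KL(P||Q)
H(P) = 1.0790 nats
D_KL(P||Q) = 0.0583 nats

H(P,Q) = 1.0790 + 0.0583 = 1.1373 nats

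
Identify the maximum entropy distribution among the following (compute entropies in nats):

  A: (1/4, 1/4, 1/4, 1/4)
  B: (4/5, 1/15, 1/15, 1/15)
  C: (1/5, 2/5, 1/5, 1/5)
A

For a discrete distribution over n outcomes, entropy is maximized by the uniform distribution.

Computing entropies:
H(A) = 1.3863 nats
H(B) = 0.7201 nats
H(C) = 1.3322 nats

The uniform distribution (where all probabilities equal 1/4) achieves the maximum entropy of log_e(4) = 1.3863 nats.

Distribution A has the highest entropy.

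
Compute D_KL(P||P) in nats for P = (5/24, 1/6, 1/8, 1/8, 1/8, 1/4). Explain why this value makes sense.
0.0000 nats

KL divergence satisfies the Gibbs inequality: D_KL(P||Q) ≥ 0 for all distributions P, Q.

D_KL(P||Q) = Σ p(x) log(p(x)/q(x))
Each term is p(x) × log_e(p(x)/p(x)) = p(x) × log_e(1) = 0, so the sum is 0.
D_KL(P||Q) = 0.0000 nats

When P = Q, the KL divergence is exactly 0, as there is no 'divergence' between identical distributions.

This non-negativity is a fundamental property: relative entropy cannot be negative because it measures how different Q is from P.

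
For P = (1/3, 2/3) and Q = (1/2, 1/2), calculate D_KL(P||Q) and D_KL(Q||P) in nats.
D_KL(P||Q) = 0.0566, D_KL(Q||P) = 0.0589

KL divergence is not symmetric: D_KL(P||Q) ≠ D_KL(Q||P) in general.

D_KL(P||Q) = 0.0566 nats
D_KL(Q||P) = 0.0589 nats

No, they are not equal!

This asymmetry is why KL divergence is not a true distance metric.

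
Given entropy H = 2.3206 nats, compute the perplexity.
10.1818

Perplexity is e^H (or exp(H) for natural log).

H = 2.3206 nats
Perplexity = e^2.3206 = 10.1818

Interpretation: The model's uncertainty is equivalent to choosing uniformly among 10.2 options.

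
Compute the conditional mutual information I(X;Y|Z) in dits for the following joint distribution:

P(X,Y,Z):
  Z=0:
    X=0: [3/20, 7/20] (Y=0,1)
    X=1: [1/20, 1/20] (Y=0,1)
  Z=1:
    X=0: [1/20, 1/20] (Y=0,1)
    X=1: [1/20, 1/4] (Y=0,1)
0.0120 dits

Conditional mutual information: I(X;Y|Z) = H(X|Z) + H(Y|Z) - H(X,Y|Z)

H(Z) = 0.2923
H(X,Z) = 0.5074 → H(X|Z) = 0.2151
H(Y,Z) = 0.5558 → H(Y|Z) = 0.2635
H(X,Y,Z) = 0.7589 → H(X,Y|Z) = 0.4666

I(X;Y|Z) = 0.2151 + 0.2635 - 0.4666 = 0.0120 dits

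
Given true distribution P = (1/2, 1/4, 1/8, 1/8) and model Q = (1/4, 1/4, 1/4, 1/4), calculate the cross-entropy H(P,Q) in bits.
2.0000 bits

Cross-entropy: H(P,Q) = -Σ p(x) log q(x)

Alternatively: H(P,Q) = H(P) + D_KL(P||Q)
H(P) = 1.7500 bits
D_KL(P||Q) = 0.2500 bits

H(P,Q) = 1.7500 + 0.2500 = 2.0000 bits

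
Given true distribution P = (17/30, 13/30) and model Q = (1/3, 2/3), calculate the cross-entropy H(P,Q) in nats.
0.7982 nats

Cross-entropy: H(P,Q) = -Σ p(x) log q(x)

Alternatively: H(P,Q) = H(P) + D_KL(P||Q)
H(P) = 0.6842 nats
D_KL(P||Q) = 0.1140 nats

H(P,Q) = 0.6842 + 0.1140 = 0.7982 nats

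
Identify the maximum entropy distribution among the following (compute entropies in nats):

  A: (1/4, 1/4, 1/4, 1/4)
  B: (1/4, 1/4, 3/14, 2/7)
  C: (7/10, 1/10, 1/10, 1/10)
A

For a discrete distribution over n outcomes, entropy is maximized by the uniform distribution.

Computing entropies:
H(A) = 1.3863 nats
H(B) = 1.3812 nats
H(C) = 0.9404 nats

The uniform distribution (where all probabilities equal 1/4) achieves the maximum entropy of log_e(4) = 1.3863 nats.

Distribution A has the highest entropy.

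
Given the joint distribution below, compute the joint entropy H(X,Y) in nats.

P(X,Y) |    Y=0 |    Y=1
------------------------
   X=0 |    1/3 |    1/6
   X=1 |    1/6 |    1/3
1.3297 nats

Joint entropy is H(X,Y) = -Σ_{x,y} p(x,y) log p(x,y).

Summing over all non-zero entries:
H(X,Y) = -[1/3·log_e(1/3) + 1/6·log_e(1/6) + 1/6·log_e(1/6) + 1/3·log_e(1/3)]
H(X,Y) = 1.3297 nats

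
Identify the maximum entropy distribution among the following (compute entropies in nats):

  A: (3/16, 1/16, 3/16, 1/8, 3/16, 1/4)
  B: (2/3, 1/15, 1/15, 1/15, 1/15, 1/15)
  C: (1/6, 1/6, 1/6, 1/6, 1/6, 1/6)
C

For a discrete distribution over n outcomes, entropy is maximized by the uniform distribution.

Computing entropies:
H(A) = 1.7214 nats
H(B) = 1.1730 nats
H(C) = 1.7918 nats

The uniform distribution (where all probabilities equal 1/6) achieves the maximum entropy of log_e(6) = 1.7918 nats.

Distribution C has the highest entropy.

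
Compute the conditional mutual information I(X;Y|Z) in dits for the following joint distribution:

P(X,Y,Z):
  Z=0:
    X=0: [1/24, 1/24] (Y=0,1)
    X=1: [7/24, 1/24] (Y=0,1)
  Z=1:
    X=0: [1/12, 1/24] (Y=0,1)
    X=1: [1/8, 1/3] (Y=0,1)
0.0248 dits

Conditional mutual information: I(X;Y|Z) = H(X|Z) + H(Y|Z) - H(X,Y|Z)

H(Z) = 0.2950
H(X,Z) = 0.5172 → H(X|Z) = 0.2222
H(Y,Z) = 0.5506 → H(Y|Z) = 0.2557
H(X,Y,Z) = 0.7480 → H(X,Y|Z) = 0.4530

I(X;Y|Z) = 0.2222 + 0.2557 - 0.4530 = 0.0248 dits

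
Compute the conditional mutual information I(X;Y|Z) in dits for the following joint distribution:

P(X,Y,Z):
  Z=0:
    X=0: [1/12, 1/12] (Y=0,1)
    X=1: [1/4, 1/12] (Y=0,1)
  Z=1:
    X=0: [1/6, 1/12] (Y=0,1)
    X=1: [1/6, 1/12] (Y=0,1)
0.0066 dits

Conditional mutual information: I(X;Y|Z) = H(X|Z) + H(Y|Z) - H(X,Y|Z)

H(Z) = 0.3010
H(X,Z) = 0.5898 → H(X|Z) = 0.2887
H(Y,Z) = 0.5775 → H(Y|Z) = 0.2764
H(X,Y,Z) = 0.8596 → H(X,Y|Z) = 0.5585

I(X;Y|Z) = 0.2887 + 0.2764 - 0.5585 = 0.0066 dits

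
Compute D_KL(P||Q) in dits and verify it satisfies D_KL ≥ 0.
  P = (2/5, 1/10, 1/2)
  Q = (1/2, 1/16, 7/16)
0.0106 dits

KL divergence satisfies the Gibbs inequality: D_KL(P||Q) ≥ 0 for all distributions P, Q.

D_KL(P||Q) = Σ p(x) log(p(x)/q(x))
Term by term:
  x=0: 2/5 × log_10[(2/5)/(1/2)] = -0.0388
  x=1: 1/10 × log_10[(1/10)/(1/16)] = 0.0204
  x=2: 1/2 × log_10[(1/2)/(7/16)] = 0.0290
D_KL(P||Q) = 0.0106 dits

D_KL(P||Q) = 0.0106 ≥ 0 ✓

This non-negativity is a fundamental property: relative entropy cannot be negative because it measures how different Q is from P.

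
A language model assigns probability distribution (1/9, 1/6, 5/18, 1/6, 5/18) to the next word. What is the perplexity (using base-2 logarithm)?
4.7257

Perplexity is 2^H (or exp(H) for natural log).

First, H = -Σ p log p = 2.2405 bits
Perplexity = 2^2.2405 = 4.7257

Interpretation: The model's uncertainty is equivalent to choosing uniformly among 4.7 options.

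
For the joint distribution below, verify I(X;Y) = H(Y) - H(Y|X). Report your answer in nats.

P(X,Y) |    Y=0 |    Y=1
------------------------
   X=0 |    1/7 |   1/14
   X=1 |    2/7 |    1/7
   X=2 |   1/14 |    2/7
I(X;Y) = 0.1052 nats

Mutual information has multiple equivalent forms:
- I(X;Y) = H(X) - H(X|Y)
- I(X;Y) = H(Y) - H(Y|X)
- I(X;Y) = H(X) + H(Y) - H(X,Y)

Computing all quantities:
H(X) = 1.0609, H(Y) = 0.6931, H(X,Y) = 1.6488
H(X|Y) = 0.9557, H(Y|X) = 0.5879

Verification:
H(X) - H(X|Y) = 1.0609 - 0.9557 = 0.1052
H(Y) - H(Y|X) = 0.6931 - 0.5879 = 0.1052
H(X) + H(Y) - H(X,Y) = 1.0609 + 0.6931 - 1.6488 = 0.1052

All forms give I(X;Y) = 0.1052 nats. ✓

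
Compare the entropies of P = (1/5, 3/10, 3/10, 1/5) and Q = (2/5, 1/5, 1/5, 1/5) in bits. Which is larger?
P

Computing entropies in bits:
H(P) = 1.9710
H(Q) = 1.9219

Distribution P has higher entropy.

Intuition: The distribution closer to uniform (more spread out) has higher entropy.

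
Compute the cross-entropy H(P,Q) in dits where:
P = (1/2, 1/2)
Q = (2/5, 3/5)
0.3099 dits

Cross-entropy: H(P,Q) = -Σ p(x) log q(x)

Alternatively: H(P,Q) = H(P) + D_KL(P||Q)
H(P) = 0.3010 dits
D_KL(P||Q) = 0.0089 dits

H(P,Q) = 0.3010 + 0.0089 = 0.3099 dits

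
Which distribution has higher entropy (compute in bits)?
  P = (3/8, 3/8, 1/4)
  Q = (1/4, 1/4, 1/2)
P

Computing entropies in bits:
H(P) = 1.5613
H(Q) = 1.5000

Distribution P has higher entropy.

Intuition: The distribution closer to uniform (more spread out) has higher entropy.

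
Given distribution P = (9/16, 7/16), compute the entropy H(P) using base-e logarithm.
0.6853 nats

Shannon entropy is H(X) = -Σ p(x) log p(x).

For P = (9/16, 7/16):
H = -9/16 × log_e(9/16) -7/16 × log_e(7/16)
H = 0.6853 nats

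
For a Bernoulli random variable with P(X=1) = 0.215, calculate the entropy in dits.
0.2261 dits

The binary entropy function is:
H(p) = -p log(p) - (1-p) log(1-p)

H(0.215) = -0.215 × log_10(0.215) - 0.785 × log_10(0.785)
H(0.215) = 0.2261 dits

Note: Binary entropy is maximized at p=0.5 (H=1 bit) and minimized at p=0 or p=1 (H=0).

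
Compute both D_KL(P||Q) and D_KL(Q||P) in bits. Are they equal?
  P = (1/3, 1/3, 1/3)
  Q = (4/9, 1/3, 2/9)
D_KL(P||Q) = 0.0566, D_KL(Q||P) = 0.0545

KL divergence is not symmetric: D_KL(P||Q) ≠ D_KL(Q||P) in general.

D_KL(P||Q) = 0.0566 bits
D_KL(Q||P) = 0.0545 bits

No, they are not equal!

This asymmetry is why KL divergence is not a true distance metric.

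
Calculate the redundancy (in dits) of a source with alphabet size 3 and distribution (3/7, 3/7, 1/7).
0.0410 dits

Redundancy measures how far a source is from maximum entropy:
R = H_max - H(X)

Maximum entropy for 3 symbols: H_max = log_10(3) = 0.4771 dits
Actual entropy: H(X) = 0.4361 dits
Redundancy: R = 0.4771 - 0.4361 = 0.0410 dits

This redundancy represents potential for compression: the source could be compressed by 0.0410 dits per symbol.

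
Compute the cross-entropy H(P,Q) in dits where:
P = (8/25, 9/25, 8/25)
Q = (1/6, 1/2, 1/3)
0.5101 dits

Cross-entropy: H(P,Q) = -Σ p(x) log q(x)

Alternatively: H(P,Q) = H(P) + D_KL(P||Q)
H(P) = 0.4764 dits
D_KL(P||Q) = 0.0336 dits

H(P,Q) = 0.4764 + 0.0336 = 0.5101 dits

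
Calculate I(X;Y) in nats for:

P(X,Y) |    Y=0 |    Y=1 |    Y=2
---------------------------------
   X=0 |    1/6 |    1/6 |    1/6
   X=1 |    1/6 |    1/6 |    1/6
0.0000 nats

Mutual information: I(X;Y) = H(X) + H(Y) - H(X,Y)

Marginals:
P(X) = (1/2, 1/2), H(X) = 0.6931 nats
P(Y) = (1/3, 1/3, 1/3), H(Y) = 1.0986 nats

Joint entropy: H(X,Y) = 1.7918 nats

I(X;Y) = 0.6931 + 1.0986 - 1.7918 = 0.0000 nats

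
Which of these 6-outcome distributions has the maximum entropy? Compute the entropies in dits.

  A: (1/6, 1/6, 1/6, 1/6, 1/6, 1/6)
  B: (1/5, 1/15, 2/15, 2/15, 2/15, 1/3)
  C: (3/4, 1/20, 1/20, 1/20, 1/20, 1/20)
A

For a discrete distribution over n outcomes, entropy is maximized by the uniform distribution.

Computing entropies:
H(A) = 0.7782 dits
H(B) = 0.7273 dits
H(C) = 0.4190 dits

The uniform distribution (where all probabilities equal 1/6) achieves the maximum entropy of log_10(6) = 0.7782 dits.

Distribution A has the highest entropy.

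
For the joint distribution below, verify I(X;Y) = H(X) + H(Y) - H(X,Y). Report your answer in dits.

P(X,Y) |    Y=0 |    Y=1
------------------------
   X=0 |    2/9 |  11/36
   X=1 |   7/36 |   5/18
I(X;Y) = 0.0000 dits

Mutual information has multiple equivalent forms:
- I(X;Y) = H(X) - H(X|Y)
- I(X;Y) = H(Y) - H(Y|X)
- I(X;Y) = H(X) + H(Y) - H(X,Y)

Computing all quantities:
H(X) = 0.3004, H(Y) = 0.2950, H(X,Y) = 0.5953
H(X|Y) = 0.3003, H(Y|X) = 0.2950

Verification:
H(X) - H(X|Y) = 0.3004 - 0.3003 = 0.0000
H(Y) - H(Y|X) = 0.2950 - 0.2950 = 0.0000
H(X) + H(Y) - H(X,Y) = 0.3004 + 0.2950 - 0.5953 = 0.0000

All forms give I(X;Y) = 0.0000 dits. ✓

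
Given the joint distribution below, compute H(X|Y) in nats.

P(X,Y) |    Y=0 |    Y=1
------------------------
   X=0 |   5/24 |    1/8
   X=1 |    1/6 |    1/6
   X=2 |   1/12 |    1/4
1.0480 nats

Using the chain rule: H(X|Y) = H(X,Y) - H(Y)

First, compute H(X,Y) = 1.7376 nats

Marginal P(Y) = (11/24, 13/24)
H(Y) = 0.6897 nats

H(X|Y) = H(X,Y) - H(Y) = 1.7376 - 0.6897 = 1.0480 nats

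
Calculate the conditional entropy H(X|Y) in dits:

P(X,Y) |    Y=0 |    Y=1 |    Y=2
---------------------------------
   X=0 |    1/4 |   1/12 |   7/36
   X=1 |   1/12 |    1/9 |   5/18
0.2780 dits

Using the chain rule: H(X|Y) = H(X,Y) - H(Y)

First, compute H(X,Y) = 0.7292 dits

Marginal P(Y) = (1/3, 7/36, 17/36)
H(Y) = 0.4512 dits

H(X|Y) = H(X,Y) - H(Y) = 0.7292 - 0.4512 = 0.2780 dits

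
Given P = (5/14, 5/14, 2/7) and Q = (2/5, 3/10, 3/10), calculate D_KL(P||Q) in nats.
0.0079 nats

KL divergence: D_KL(P||Q) = Σ p(x) log(p(x)/q(x))

Computing term by term:
  x=0: 5/14 × log_e[(5/14)/(2/5)] = 5/14 × -0.1133 = -0.0405
  x=1: 5/14 × log_e[(5/14)/(3/10)] = 5/14 × 0.1744 = 0.0623
  x=2: 2/7 × log_e[(2/7)/(3/10)] = 2/7 × -0.0488 = -0.0139

D_KL(P||Q) = 0.0079 nats

Note: KL divergence is always non-negative and equals 0 iff P = Q.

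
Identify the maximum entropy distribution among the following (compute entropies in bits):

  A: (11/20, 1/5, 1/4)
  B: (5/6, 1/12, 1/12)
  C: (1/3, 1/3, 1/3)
C

For a discrete distribution over n outcomes, entropy is maximized by the uniform distribution.

Computing entropies:
H(A) = 1.4388 bits
H(B) = 0.8167 bits
H(C) = 1.5850 bits

The uniform distribution (where all probabilities equal 1/3) achieves the maximum entropy of log_2(3) = 1.5850 bits.

Distribution C has the highest entropy.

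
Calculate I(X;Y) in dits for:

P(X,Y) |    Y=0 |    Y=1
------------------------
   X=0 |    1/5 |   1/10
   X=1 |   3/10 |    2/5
0.0105 dits

Mutual information: I(X;Y) = H(X) + H(Y) - H(X,Y)

Marginals:
P(X) = (3/10, 7/10), H(X) = 0.2653 dits
P(Y) = (1/2, 1/2), H(Y) = 0.3010 dits

Joint entropy: H(X,Y) = 0.5558 dits

I(X;Y) = 0.2653 + 0.3010 - 0.5558 = 0.0105 dits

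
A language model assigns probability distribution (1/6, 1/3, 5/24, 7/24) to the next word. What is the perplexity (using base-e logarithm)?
3.8613

Perplexity is e^H (or exp(H) for natural log).

First, H = -Σ p log p = 1.3510 nats
Perplexity = e^1.3510 = 3.8613

Interpretation: The model's uncertainty is equivalent to choosing uniformly among 3.9 options.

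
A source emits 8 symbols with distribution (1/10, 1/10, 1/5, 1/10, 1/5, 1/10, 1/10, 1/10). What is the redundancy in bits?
0.0781 bits

Redundancy measures how far a source is from maximum entropy:
R = H_max - H(X)

Maximum entropy for 8 symbols: H_max = log_2(8) = 3.0000 bits
Actual entropy: H(X) = 2.9219 bits
Redundancy: R = 3.0000 - 2.9219 = 0.0781 bits

This redundancy represents potential for compression: the source could be compressed by 0.0781 bits per symbol.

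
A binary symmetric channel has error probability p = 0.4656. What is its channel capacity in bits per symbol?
0.0034 bits

For a binary symmetric channel (BSC) with error probability p:
Capacity C = 1 - H(p) bits per symbol

where H(p) = -p log₂(p) - (1-p) log₂(1-p) is the binary entropy function.

H(0.4656) = 0.9966 bits
C = 1 - 0.9966 = 0.0034 bits per symbol

This means we can reliably transmit up to 0.0034 bits of information per channel use.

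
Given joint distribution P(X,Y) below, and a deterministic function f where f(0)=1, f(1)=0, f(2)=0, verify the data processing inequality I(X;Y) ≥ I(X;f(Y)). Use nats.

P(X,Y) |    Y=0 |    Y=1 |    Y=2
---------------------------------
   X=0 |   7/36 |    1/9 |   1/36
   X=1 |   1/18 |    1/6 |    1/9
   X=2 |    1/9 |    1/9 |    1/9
I(X;Y) = 0.0824, I(X;f(Y)) = 0.0653, inequality holds: 0.0824 ≥ 0.0653

Data Processing Inequality: For any Markov chain X → Y → Z, we have I(X;Y) ≥ I(X;Z).

Here Z = f(Y) is a deterministic function of Y, forming X → Y → Z.

Original I(X;Y) = 0.0824 nats

After applying f:
P(X,Z) where Z=f(Y):
- P(X,Z=0) = P(X,Y=1) + P(X,Y=2)
- P(X,Z=1) = P(X,Y=0)

I(X;Z) = I(X;f(Y)) = 0.0653 nats

Verification: 0.0824 ≥ 0.0653 ✓

Information cannot be created by processing; the function f can only lose information about X.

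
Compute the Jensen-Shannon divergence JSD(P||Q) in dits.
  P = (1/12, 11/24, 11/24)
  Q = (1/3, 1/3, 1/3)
0.0217 dits

Jensen-Shannon divergence is:
JSD(P||Q) = 0.5 × D_KL(P||M) + 0.5 × D_KL(Q||M)
where M = 0.5 × (P + Q) is the mixture distribution.

M = 0.5 × (1/12, 11/24, 11/24) + 0.5 × (1/3, 1/3, 1/3) = (5/24, 0.395833, 0.395833)

D_KL(P||M) = 0.0252 dits
D_KL(Q||M) = 0.0183 dits

JSD(P||Q) = 0.5 × 0.0252 + 0.5 × 0.0183 = 0.0217 dits

Unlike KL divergence, JSD is symmetric and bounded: 0 ≤ JSD ≤ log(2).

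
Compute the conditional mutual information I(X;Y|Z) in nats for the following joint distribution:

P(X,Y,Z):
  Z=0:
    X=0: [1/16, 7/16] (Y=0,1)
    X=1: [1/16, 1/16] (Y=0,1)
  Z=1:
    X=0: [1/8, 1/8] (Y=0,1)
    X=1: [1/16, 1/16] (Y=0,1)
0.0377 nats

Conditional mutual information: I(X;Y|Z) = H(X|Z) + H(Y|Z) - H(X,Y|Z)

H(Z) = 0.6616
H(X,Z) = 1.2130 → H(X|Z) = 0.5514
H(Y,Z) = 1.2342 → H(Y|Z) = 0.5727
H(X,Y,Z) = 1.7480 → H(X,Y|Z) = 1.0864

I(X;Y|Z) = 0.5514 + 0.5727 - 1.0864 = 0.0377 nats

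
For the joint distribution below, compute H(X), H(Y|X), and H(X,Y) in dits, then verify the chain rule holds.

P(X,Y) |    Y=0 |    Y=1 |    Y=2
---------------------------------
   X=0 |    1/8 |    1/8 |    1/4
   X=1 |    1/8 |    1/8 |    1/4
H(X,Y) = 0.7526, H(X) = 0.3010, H(Y|X) = 0.4515 (all in dits)

Chain rule: H(X,Y) = H(X) + H(Y|X)

Left side — joint entropy directly:
H(X,Y) = -Σ p(x,y) log p(x,y) = 0.7526 dits

Right side — compute H(Y|X) from the conditional distributions:
P(X) = (1/2, 1/2), so H(X) = 0.3010 dits
H(Y|X) = Σ_x P(X=x) · H(Y|X=x):
  P(Y|X=0) = (1/4, 1/4, 1/2), H(Y|X=0) = 0.4515, weight P(X=0) = 1/2
  P(Y|X=1) = (1/4, 1/4, 1/2), H(Y|X=1) = 0.4515, weight P(X=1) = 1/2
H(Y|X) = 0.4515 dits

H(X) + H(Y|X) = 0.3010 + 0.4515 = 0.7526 dits

Both sides equal 0.7526 dits. ✓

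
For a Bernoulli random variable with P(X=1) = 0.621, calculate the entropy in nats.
0.6636 nats

The binary entropy function is:
H(p) = -p log(p) - (1-p) log(1-p)

H(0.621) = -0.621 × log_e(0.621) - 0.379 × log_e(0.379)
H(0.621) = 0.6636 nats

Note: Binary entropy is maximized at p=0.5 (H=1 bit) and minimized at p=0 or p=1 (H=0).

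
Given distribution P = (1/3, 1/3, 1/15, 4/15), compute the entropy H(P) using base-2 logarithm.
1.8256 bits

Shannon entropy is H(X) = -Σ p(x) log p(x).

For P = (1/3, 1/3, 1/15, 4/15):
H = -1/3 × log_2(1/3) -1/3 × log_2(1/3) -1/15 × log_2(1/15) -4/15 × log_2(4/15)
H = 1.8256 bits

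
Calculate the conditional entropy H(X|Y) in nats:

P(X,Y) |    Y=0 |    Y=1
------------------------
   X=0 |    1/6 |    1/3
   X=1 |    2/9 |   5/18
0.6866 nats

Using the chain rule: H(X|Y) = H(X,Y) - H(Y)

First, compute H(X,Y) = 1.3549 nats

Marginal P(Y) = (7/18, 11/18)
H(Y) = 0.6682 nats

H(X|Y) = H(X,Y) - H(Y) = 1.3549 - 0.6682 = 0.6866 nats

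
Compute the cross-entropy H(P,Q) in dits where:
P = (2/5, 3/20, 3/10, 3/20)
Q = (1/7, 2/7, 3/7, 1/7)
0.6568 dits

Cross-entropy: H(P,Q) = -Σ p(x) log q(x)

Alternatively: H(P,Q) = H(P) + D_KL(P||Q)
H(P) = 0.5632 dits
D_KL(P||Q) = 0.0936 dits

H(P,Q) = 0.5632 + 0.0936 = 0.6568 dits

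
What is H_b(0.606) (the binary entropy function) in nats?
0.6705 nats

The binary entropy function is:
H(p) = -p log(p) - (1-p) log(1-p)

H(0.606) = -0.606 × log_e(0.606) - 0.394 × log_e(0.394)
H(0.606) = 0.6705 nats

Note: Binary entropy is maximized at p=0.5 (H=1 bit) and minimized at p=0 or p=1 (H=0).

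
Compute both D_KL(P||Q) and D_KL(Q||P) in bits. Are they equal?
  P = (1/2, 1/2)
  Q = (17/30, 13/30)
D_KL(P||Q) = 0.0129, D_KL(Q||P) = 0.0129

KL divergence is not symmetric: D_KL(P||Q) ≠ D_KL(Q||P) in general.

D_KL(P||Q) = 0.0129 bits
D_KL(Q||P) = 0.0129 bits

In this case they happen to be equal (to 4 decimal places).

This asymmetry is why KL divergence is not a true distance metric.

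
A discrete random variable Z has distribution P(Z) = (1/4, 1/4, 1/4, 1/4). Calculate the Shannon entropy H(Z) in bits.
2.0000 bits

Shannon entropy is H(X) = -Σ p(x) log p(x).

For P = (1/4, 1/4, 1/4, 1/4):
H = -1/4 × log_2(1/4) -1/4 × log_2(1/4) -1/4 × log_2(1/4) -1/4 × log_2(1/4)
H = 2.0000 bits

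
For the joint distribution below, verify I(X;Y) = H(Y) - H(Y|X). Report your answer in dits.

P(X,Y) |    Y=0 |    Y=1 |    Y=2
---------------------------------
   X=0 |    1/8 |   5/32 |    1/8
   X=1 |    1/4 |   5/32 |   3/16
I(X;Y) = 0.0043 dits

Mutual information has multiple equivalent forms:
- I(X;Y) = H(X) - H(X|Y)
- I(X;Y) = H(Y) - H(Y|X)
- I(X;Y) = H(X) + H(Y) - H(X,Y)

Computing all quantities:
H(X) = 0.2934, H(Y) = 0.4755, H(X,Y) = 0.7645
H(X|Y) = 0.2891, H(Y|X) = 0.4712

Verification:
H(X) - H(X|Y) = 0.2934 - 0.2891 = 0.0043
H(Y) - H(Y|X) = 0.4755 - 0.4712 = 0.0043
H(X) + H(Y) - H(X,Y) = 0.2934 + 0.4755 - 0.7645 = 0.0043

All forms give I(X;Y) = 0.0043 dits. ✓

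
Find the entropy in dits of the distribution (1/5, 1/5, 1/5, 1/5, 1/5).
0.6990 dits

Shannon entropy is H(X) = -Σ p(x) log p(x).

For P = (1/5, 1/5, 1/5, 1/5, 1/5):
H = -1/5 × log_10(1/5) -1/5 × log_10(1/5) -1/5 × log_10(1/5) -1/5 × log_10(1/5) -1/5 × log_10(1/5)
H = 0.6990 dits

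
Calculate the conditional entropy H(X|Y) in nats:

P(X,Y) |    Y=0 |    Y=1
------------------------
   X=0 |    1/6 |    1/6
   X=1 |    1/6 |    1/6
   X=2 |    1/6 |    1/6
1.0986 nats

Using the chain rule: H(X|Y) = H(X,Y) - H(Y)

First, compute H(X,Y) = 1.7918 nats

Marginal P(Y) = (1/2, 1/2)
H(Y) = 0.6931 nats

H(X|Y) = H(X,Y) - H(Y) = 1.7918 - 0.6931 = 1.0986 nats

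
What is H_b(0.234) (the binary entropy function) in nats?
0.5441 nats

The binary entropy function is:
H(p) = -p log(p) - (1-p) log(1-p)

H(0.234) = -0.234 × log_e(0.234) - 0.766 × log_e(0.766)
H(0.234) = 0.5441 nats

Note: Binary entropy is maximized at p=0.5 (H=1 bit) and minimized at p=0 or p=1 (H=0).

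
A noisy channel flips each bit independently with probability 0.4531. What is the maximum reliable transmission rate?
0.0064 bits

For a binary symmetric channel (BSC) with error probability p:
Capacity C = 1 - H(p) bits per symbol

where H(p) = -p log₂(p) - (1-p) log₂(1-p) is the binary entropy function.

H(0.4531) = 0.9936 bits
C = 1 - 0.9936 = 0.0064 bits per symbol

This means we can reliably transmit up to 0.0064 bits of information per channel use.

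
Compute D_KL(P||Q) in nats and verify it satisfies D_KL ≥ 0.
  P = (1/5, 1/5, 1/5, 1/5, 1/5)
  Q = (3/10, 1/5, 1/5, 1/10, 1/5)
0.0575 nats

KL divergence satisfies the Gibbs inequality: D_KL(P||Q) ≥ 0 for all distributions P, Q.

D_KL(P||Q) = Σ p(x) log(p(x)/q(x))
Term by term:
  x=0: 1/5 × log_e[(1/5)/(3/10)] = -0.0811
  x=1: 1/5 × log_e[(1/5)/(1/5)] = 0.0000
  x=2: 1/5 × log_e[(1/5)/(1/5)] = 0.0000
  x=3: 1/5 × log_e[(1/5)/(1/10)] = 0.1386
  x=4: 1/5 × log_e[(1/5)/(1/5)] = 0.0000
D_KL(P||Q) = 0.0575 nats

D_KL(P||Q) = 0.0575 ≥ 0 ✓

This non-negativity is a fundamental property: relative entropy cannot be negative because it measures how different Q is from P.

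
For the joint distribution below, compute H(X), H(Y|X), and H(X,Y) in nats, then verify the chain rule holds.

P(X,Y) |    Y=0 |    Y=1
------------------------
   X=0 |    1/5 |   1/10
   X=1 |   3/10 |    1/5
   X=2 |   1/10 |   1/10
H(X,Y) = 1.6957, H(X) = 1.0297, H(Y|X) = 0.6661 (all in nats)

Chain rule: H(X,Y) = H(X) + H(Y|X)

Left side — joint entropy directly:
H(X,Y) = -Σ p(x,y) log p(x,y) = 1.6957 nats

Right side — compute H(Y|X) from the conditional distributions:
P(X) = (3/10, 1/2, 1/5), so H(X) = 1.0297 nats
H(Y|X) = Σ_x P(X=x) · H(Y|X=x):
  P(Y|X=0) = (2/3, 1/3), H(Y|X=0) = 0.6365, weight P(X=0) = 3/10
  P(Y|X=1) = (3/5, 2/5), H(Y|X=1) = 0.6730, weight P(X=1) = 1/2
  P(Y|X=2) = (1/2, 1/2), H(Y|X=2) = 0.6931, weight P(X=2) = 1/5
H(Y|X) = 0.6661 nats

H(X) + H(Y|X) = 1.0297 + 0.6661 = 1.6957 nats

Both sides equal 1.6957 nats. ✓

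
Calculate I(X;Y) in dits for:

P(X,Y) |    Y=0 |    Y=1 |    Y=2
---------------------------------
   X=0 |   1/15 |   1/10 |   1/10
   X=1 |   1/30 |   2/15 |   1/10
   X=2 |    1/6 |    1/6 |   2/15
0.0115 dits

Mutual information: I(X;Y) = H(X) + H(Y) - H(X,Y)

Marginals:
P(X) = (4/15, 4/15, 7/15), H(X) = 0.4606 dits
P(Y) = (4/15, 2/5, 1/3), H(Y) = 0.4713 dits

Joint entropy: H(X,Y) = 0.9204 dits

I(X;Y) = 0.4606 + 0.4713 - 0.9204 = 0.0115 dits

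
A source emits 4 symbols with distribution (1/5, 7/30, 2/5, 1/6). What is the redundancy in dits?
0.0259 dits

Redundancy measures how far a source is from maximum entropy:
R = H_max - H(X)

Maximum entropy for 4 symbols: H_max = log_10(4) = 0.6021 dits
Actual entropy: H(X) = 0.5761 dits
Redundancy: R = 0.6021 - 0.5761 = 0.0259 dits

This redundancy represents potential for compression: the source could be compressed by 0.0259 dits per symbol.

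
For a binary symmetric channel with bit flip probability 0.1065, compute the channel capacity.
0.5107 bits

For a binary symmetric channel (BSC) with error probability p:
Capacity C = 1 - H(p) bits per symbol

where H(p) = -p log₂(p) - (1-p) log₂(1-p) is the binary entropy function.

H(0.1065) = 0.4893 bits
C = 1 - 0.4893 = 0.5107 bits per symbol

This means we can reliably transmit up to 0.5107 bits of information per channel use.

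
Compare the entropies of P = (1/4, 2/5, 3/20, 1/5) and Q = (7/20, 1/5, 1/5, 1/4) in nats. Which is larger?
Q

Computing entropies in nats:
H(P) = 1.3195
H(Q) = 1.3578

Distribution Q has higher entropy.

Intuition: The distribution closer to uniform (more spread out) has higher entropy.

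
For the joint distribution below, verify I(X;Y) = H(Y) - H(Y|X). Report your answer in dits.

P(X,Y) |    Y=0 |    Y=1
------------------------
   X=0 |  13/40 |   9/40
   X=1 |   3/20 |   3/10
I(X;Y) = 0.0145 dits

Mutual information has multiple equivalent forms:
- I(X;Y) = H(X) - H(X|Y)
- I(X;Y) = H(Y) - H(Y|X)
- I(X;Y) = H(X) + H(Y) - H(X,Y)

Computing all quantities:
H(X) = 0.2989, H(Y) = 0.3005, H(X,Y) = 0.5848
H(X|Y) = 0.2844, H(Y|X) = 0.2860

Verification:
H(X) - H(X|Y) = 0.2989 - 0.2844 = 0.0145
H(Y) - H(Y|X) = 0.3005 - 0.2860 = 0.0145
H(X) + H(Y) - H(X,Y) = 0.2989 + 0.3005 - 0.5848 = 0.0145

All forms give I(X;Y) = 0.0145 dits. ✓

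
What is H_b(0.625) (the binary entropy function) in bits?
0.9544 bits

The binary entropy function is:
H(p) = -p log(p) - (1-p) log(1-p)

H(0.625) = -0.625 × log_2(0.625) - 0.375 × log_2(0.375)
H(0.625) = 0.9544 bits

Note: Binary entropy is maximized at p=0.5 (H=1 bit) and minimized at p=0 or p=1 (H=0).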